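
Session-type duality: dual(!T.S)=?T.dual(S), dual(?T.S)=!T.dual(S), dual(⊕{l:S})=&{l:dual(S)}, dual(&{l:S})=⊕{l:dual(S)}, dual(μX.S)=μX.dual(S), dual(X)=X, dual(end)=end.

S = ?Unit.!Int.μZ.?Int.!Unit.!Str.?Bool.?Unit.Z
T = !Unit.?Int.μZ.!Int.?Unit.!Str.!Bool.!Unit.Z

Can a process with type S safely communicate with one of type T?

NO

?Unit ‖ !Unit  ✓
  !Int ‖ ?Int  ✓
    μZ ‖ μZ  ✓ (binder kept)
      ?Int ‖ !Int  ✓
        !Unit ‖ ?Unit  ✓
          !Str ‖ !Str  ✗ same direction on both sides — not dual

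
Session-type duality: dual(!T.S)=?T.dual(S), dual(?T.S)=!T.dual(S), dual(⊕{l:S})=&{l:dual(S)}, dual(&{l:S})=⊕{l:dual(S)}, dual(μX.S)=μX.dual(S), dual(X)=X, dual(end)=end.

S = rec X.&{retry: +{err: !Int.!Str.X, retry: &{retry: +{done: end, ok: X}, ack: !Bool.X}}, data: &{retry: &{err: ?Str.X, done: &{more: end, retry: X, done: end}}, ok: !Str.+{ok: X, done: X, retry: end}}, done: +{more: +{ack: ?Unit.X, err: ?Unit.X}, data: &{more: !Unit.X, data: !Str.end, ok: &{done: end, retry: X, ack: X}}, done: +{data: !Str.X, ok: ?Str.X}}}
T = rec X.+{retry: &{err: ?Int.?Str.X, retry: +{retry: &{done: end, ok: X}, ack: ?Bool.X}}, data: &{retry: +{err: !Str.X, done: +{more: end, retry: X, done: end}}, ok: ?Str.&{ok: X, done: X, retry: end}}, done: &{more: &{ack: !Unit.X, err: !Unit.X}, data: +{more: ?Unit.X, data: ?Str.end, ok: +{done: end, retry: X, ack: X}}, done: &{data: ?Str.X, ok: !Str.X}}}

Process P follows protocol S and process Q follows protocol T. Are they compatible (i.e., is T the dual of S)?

NO

rec X vs rec X  match (rec unchanged)
  &{retry,data,done} vs +{retry,data,done}  match label sets agree
    [retry]
      +{err,retry} vs &{err,retry}  match label sets agree
        [err]
          !Int vs ?Int  match
            !Str vs ?Str  match
              X vs X  match
        [retry]
          &{retry,ack} vs +{retry,ack}  match label sets agree
            [retry]
              +{done,ok} vs &{done,ok}  match label sets agree
                [done]
                  end vs end  match
                [ok]
                  X vs X  match
            [ack]
              !Bool vs ?Bool  match
                X vs X  match
    [data]
      &{retry,ok} vs &{retry,ok}  ✗ choice polarity not flipped — not dual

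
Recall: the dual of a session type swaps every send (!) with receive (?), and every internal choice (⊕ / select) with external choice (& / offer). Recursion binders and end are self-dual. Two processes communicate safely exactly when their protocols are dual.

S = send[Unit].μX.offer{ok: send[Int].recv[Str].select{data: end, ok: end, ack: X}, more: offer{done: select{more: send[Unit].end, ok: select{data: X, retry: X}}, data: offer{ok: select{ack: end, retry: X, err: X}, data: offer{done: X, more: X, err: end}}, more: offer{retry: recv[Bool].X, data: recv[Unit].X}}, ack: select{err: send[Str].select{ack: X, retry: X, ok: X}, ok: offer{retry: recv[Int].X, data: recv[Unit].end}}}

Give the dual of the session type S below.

send[Unit] = recv[Unit]
  μX = μX  (rec unchanged)
    offer{ok,more,ack} = select{ok,more,ack}  (&→⊕)
      [ok]
        send[Int] = recv[Int]
          recv[Str] = send[Str]
            select{data,ok,ack} = offer{data,ok,ack}  (⊕→&)
              [data]
                end self-dual
              [ok]
                end self-dual
              [ack]
                X self-dual
      [more]
        offer{done,data,more} = select{done,data,more}  (&→⊕)
          [done]
            select{more,ok} = offer{more,ok}  (⊕→&)
              [more]
                send[Unit] = recv[Unit]
                  end self-dual
              [ok]
                select{data,retry} = offer{data,retry}  (⊕→&)
                  [data]
                    X self-dual
                  [retry]
                    X self-dual
          [data]
            offer{ok,data} = select{ok,data}  (&→⊕)
              [ok]
                select{ack,retry,err} = offer{ack,retry,err}  (⊕→&)
                  [ack]
                    end self-dual
                  [retry]
                    X self-dual
                  [err]
                    X self-dual
              [data]
                offer{done,more,err} = select{done,more,err}  (&→⊕)
                  [done]
                    X self-dual
                  [more]
                    X self-dual
                  [err]
                    end self-dual
          [more]
            offer{retry,data} = select{retry,data}  (&→⊕)
              [retry]
                recv[Bool] = send[Bool]
                  X self-dual
              [data]
                recv[Unit] = send[Unit]
                  X self-dual
      [ack]
        select{err,ok} = offer{err,ok}  (⊕→&)
          [err]
            send[Str] = recv[Str]
              select{ack,retry,ok} = offer{ack,retry,ok}  (⊕→&)
                [ack]
                  X self-dual
                [retry]
                  X self-dual
                [ok]
                  X self-dual
          [ok]
            offer{retry,data} = select{retry,data}  (&→⊕)
              [retry]
                recv[Int] = send[Int]
                  X self-dual
              [data]
                recv[Unit] = send[Unit]
                  end self-dual

recv[Unit].μX.select{ok: recv[Int].send[Str].offer{data: end, ok: end, ack: X}, more: select{done: offer{more: recv[Unit].end, ok: offer{data: X, retry: X}}, data: select{ok: offer{ack: end, retry: X, err: X}, data: select{done: X, more: X, err: end}}, more: select{retry: send[Bool].X, data: send[Unit].X}}, ack: offer{err: recv[Str].offer{ack: X, retry: X, ok: X}, ok: select{retry: send[Int].X, data: send[Unit].end}}}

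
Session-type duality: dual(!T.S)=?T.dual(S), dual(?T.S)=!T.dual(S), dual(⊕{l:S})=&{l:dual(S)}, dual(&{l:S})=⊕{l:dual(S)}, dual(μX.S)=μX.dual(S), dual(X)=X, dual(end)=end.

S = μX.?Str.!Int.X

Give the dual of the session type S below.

μX → μX  (rec unchanged)
  ?Str → !Str
    !Int → ?Int
      dual(X) = X

μX.!Str.?Int.X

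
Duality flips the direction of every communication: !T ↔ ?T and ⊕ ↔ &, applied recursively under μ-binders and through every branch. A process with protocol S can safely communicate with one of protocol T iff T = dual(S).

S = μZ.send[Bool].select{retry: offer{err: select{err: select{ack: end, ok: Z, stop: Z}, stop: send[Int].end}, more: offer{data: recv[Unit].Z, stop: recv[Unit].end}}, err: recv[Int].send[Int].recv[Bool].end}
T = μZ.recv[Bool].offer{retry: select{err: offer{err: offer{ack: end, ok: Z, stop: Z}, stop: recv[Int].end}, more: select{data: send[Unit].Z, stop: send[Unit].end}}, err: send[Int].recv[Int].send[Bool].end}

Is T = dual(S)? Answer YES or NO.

μZ ‖ μZ  ok (binder kept)
  send[Bool] ‖ recv[Bool]  ok
    select{retry,err} ‖ offer{retry,err}  ok label sets agree
      case retry:
        offer{err,more} ‖ select{err,more}  ok label sets agree
          case err:
            select{err,stop} ‖ offer{err,stop}  ok label sets agree
              case err:
                select{ack,ok,stop} ‖ offer{ack,ok,stop}  ok label sets agree
                  case ack:
                    end ‖ end  ok
                  case ok:
                    Z ‖ Z  ok
                  case stop:
                    Z ‖ Z  ok
              case stop:
                send[Int] ‖ recv[Int]  ok
                  end ‖ end  ok
          case more:
            offer{data,stop} ‖ select{data,stop}  ok label sets agree
              case data:
                recv[Unit] ‖ send[Unit]  ok
                  Z ‖ Z  ok
              case stop:
                recv[Unit] ‖ send[Unit]  ok
                  end ‖ end  ok
      case err:
        recv[Int] ‖ send[Int]  ok
          send[Int] ‖ recv[Int]  ok
            recv[Bool] ‖ send[Bool]  ok
              end ‖ end  ok

YES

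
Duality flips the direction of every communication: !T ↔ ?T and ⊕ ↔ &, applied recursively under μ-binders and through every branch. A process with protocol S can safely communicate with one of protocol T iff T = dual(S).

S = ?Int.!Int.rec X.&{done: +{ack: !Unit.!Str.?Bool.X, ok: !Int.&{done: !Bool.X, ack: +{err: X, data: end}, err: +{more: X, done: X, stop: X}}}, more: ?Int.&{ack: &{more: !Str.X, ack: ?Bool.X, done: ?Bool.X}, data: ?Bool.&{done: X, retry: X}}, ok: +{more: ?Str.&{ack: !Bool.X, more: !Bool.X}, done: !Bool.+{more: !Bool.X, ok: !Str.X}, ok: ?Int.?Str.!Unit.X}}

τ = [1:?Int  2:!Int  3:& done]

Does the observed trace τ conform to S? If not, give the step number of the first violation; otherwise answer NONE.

NONE

step 1: ?Int  ✓  cont: !Int.rec X.…
step 2: !Int  ✓  cont: rec X.…
step 3: & done  ✓  cont: +{ack: !Unit.!Str.?Bool.rec X.…, ok: !Int.&{done: !Bool.rec X.…, ack: +{err: rec X.…, data: end}, err: +{more: rec X.…, done: rec X.…, stop: rec X.…}}}
τ conforms to S (length 3)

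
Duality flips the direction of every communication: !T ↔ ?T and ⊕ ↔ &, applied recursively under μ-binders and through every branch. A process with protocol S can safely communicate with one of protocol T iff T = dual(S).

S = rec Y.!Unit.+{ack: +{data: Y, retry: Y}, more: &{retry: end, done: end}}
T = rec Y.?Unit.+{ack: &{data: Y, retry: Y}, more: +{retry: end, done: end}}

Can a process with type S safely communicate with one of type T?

NO

rec Y ‖ rec Y  match (binder kept)
  !Unit ‖ ?Unit  match
    +{ack,more} ‖ +{ack,more}  ✗ choice polarity not flipped — not dual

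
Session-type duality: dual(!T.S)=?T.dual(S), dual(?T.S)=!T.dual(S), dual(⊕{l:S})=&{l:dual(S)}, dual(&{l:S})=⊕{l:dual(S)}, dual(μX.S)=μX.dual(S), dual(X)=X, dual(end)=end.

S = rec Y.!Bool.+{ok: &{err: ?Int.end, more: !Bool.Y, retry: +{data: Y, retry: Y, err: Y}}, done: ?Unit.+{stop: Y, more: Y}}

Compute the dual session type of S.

rec Y.?Bool.&{ok: +{err: !Int.end, more: ?Bool.Y, retry: &{data: Y, retry: Y, err: Y}}, done: !Unit.&{stop: Y, more: Y}}

rec Y = rec Y  (μ self-dual)
  !Bool = ?Bool
    +{ok,done} = &{ok,done}  (⊕→&)
      case ok:
        &{err,more,retry} = +{err,more,retry}  (external→internal)
          case err:
            ?Int = !Int
              dual(end) = end
          case more:
            !Bool = ?Bool
              dual(Y) = Y
          case retry:
            +{data,retry,err} = &{data,retry,err}  (⊕→&)
              case data:
                dual(Y) = Y
              case retry:
                dual(Y) = Y
              case err:
                dual(Y) = Y
      case done:
        ?Unit = !Unit
          +{stop,more} = &{stop,more}  (⊕→&)
            case stop:
              dual(Y) = Y
            case more:
              dual(Y) = Y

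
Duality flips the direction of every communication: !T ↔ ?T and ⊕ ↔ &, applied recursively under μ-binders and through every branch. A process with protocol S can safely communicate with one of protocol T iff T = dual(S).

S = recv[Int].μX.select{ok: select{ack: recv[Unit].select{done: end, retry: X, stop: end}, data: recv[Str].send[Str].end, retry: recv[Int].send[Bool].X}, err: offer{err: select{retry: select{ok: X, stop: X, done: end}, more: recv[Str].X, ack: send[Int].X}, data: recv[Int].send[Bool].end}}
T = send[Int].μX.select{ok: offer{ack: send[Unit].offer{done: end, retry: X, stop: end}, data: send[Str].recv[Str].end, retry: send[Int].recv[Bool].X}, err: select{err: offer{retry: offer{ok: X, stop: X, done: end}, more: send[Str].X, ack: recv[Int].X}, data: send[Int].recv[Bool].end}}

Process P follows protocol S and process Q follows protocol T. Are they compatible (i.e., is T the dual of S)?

NO

recv[Int] vs send[Int]  match
  μX vs μX  match (binder kept)
    select{ok,err} vs select{ok,err}  ✗ choice polarity not flipped — not dual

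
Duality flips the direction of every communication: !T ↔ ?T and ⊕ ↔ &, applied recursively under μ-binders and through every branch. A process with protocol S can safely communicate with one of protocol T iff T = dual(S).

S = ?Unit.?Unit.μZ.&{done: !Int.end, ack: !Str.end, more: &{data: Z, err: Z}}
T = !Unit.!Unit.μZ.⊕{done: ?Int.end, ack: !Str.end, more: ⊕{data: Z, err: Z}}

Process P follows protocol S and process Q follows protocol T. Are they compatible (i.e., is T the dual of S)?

?Unit | !Unit  ok
  ?Unit | !Unit  ok
    μZ | μZ  ok (rec unchanged)
      &{done,ack,more} | ⊕{done,ack,more}  ok label sets agree
        case done:
          !Int | ?Int  ok
            end | end  ok
        case ack:
          !Str | !Str  ✗ same direction on both sides — not dual

NO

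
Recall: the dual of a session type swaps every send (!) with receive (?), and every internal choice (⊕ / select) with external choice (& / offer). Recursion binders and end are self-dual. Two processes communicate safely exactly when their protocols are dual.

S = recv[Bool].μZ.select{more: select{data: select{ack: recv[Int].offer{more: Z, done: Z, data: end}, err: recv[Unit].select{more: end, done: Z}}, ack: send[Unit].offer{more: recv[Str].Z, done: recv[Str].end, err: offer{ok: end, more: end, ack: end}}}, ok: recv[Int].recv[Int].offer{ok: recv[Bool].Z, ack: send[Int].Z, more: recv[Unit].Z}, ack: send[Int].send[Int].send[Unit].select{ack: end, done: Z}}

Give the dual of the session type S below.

recv[Bool] = send[Bool]
  μZ = μZ  (binder kept)
    select{more,ok,ack} = offer{more,ok,ack}  (internal→external)
      [more]
        select{data,ack} = offer{data,ack}  (internal→external)
          [data]
            select{ack,err} = offer{ack,err}  (internal→external)
              [ack]
                recv[Int] = send[Int]
                  offer{more,done,data} = select{more,done,data}  (external→internal)
                    [more]
                      Z ↦ Z
                    [done]
                      Z ↦ Z
                    [data]
                      end ↦ end
              [err]
                recv[Unit] = send[Unit]
                  select{more,done} = offer{more,done}  (internal→external)
                    [more]
                      end ↦ end
                    [done]
                      Z ↦ Z
          [ack]
            send[Unit] = recv[Unit]
              offer{more,done,err} = select{more,done,err}  (external→internal)
                [more]
                  recv[Str] = send[Str]
                    Z ↦ Z
                [done]
                  recv[Str] = send[Str]
                    end ↦ end
                [err]
                  offer{ok,more,ack} = select{ok,more,ack}  (external→internal)
                    [ok]
                      end ↦ end
                    [more]
                      end ↦ end
                    [ack]
                      end ↦ end
      [ok]
        recv[Int] = send[Int]
          recv[Int] = send[Int]
            offer{ok,ack,more} = select{ok,ack,more}  (external→internal)
              [ok]
                recv[Bool] = send[Bool]
                  Z ↦ Z
              [ack]
                send[Int] = recv[Int]
                  Z ↦ Z
              [more]
                recv[Unit] = send[Unit]
                  Z ↦ Z
      [ack]
        send[Int] = recv[Int]
          send[Int] = recv[Int]
            send[Unit] = recv[Unit]
              select{ack,done} = offer{ack,done}  (internal→external)
                [ack]
                  end ↦ end
                [done]
                  Z ↦ Z

send[Bool].μZ.offer{more: offer{data: offer{ack: send[Int].select{more: Z, done: Z, data: end}, err: send[Unit].offer{more: end, done: Z}}, ack: recv[Unit].select{more: send[Str].Z, done: send[Str].end, err: select{ok: end, more: end, ack: end}}}, ok: send[Int].send[Int].select{ok: send[Bool].Z, ack: recv[Int].Z, more: send[Unit].Z}, ack: recv[Int].recv[Int].recv[Unit].offer{ack: end, done: Z}}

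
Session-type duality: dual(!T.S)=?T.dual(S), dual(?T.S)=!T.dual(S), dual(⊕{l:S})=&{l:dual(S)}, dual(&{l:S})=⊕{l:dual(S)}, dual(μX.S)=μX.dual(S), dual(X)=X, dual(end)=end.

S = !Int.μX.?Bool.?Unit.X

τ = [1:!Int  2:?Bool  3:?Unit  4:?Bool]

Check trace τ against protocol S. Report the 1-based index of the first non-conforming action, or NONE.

@1 !Int  match  residual = μX.…
@2 ?Bool  match  residual = ?Unit.μX.…
@3 ?Unit  match  residual = μX.…
@4 ?Bool  match  residual = ?Unit.μX.…
τ conforms to S (length 4)

NONE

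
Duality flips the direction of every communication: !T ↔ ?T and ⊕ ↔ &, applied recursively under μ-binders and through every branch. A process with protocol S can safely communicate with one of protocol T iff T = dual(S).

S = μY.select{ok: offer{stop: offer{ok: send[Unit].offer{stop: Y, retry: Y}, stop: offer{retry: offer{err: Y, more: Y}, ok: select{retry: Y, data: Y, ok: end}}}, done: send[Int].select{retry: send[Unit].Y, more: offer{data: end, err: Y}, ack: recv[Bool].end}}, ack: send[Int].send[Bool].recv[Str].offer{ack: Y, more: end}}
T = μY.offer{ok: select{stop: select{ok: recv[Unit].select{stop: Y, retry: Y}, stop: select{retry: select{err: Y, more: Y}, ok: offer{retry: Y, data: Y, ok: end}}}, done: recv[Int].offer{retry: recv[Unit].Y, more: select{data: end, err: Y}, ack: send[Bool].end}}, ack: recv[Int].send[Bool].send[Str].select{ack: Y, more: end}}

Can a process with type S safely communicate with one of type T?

μY vs μY  ok (binder kept)
  select{ok,ack} vs offer{ok,ack}  ok label sets agree
    case ok:
      offer{stop,done} vs select{stop,done}  ok label sets agree
        case stop:
          offer{ok,stop} vs select{ok,stop}  ok label sets agree
            case ok:
              send[Unit] vs recv[Unit]  ok
                offer{stop,retry} vs select{stop,retry}  ok label sets agree
                  case stop:
                    Y vs Y  ok
                  case retry:
                    Y vs Y  ok
            case stop:
              offer{retry,ok} vs select{retry,ok}  ok label sets agree
                case retry:
                  offer{err,more} vs select{err,more}  ok label sets agree
                    case err:
                      Y vs Y  ok
                    case more:
                      Y vs Y  ok
                case ok:
                  select{retry,data,ok} vs offer{retry,data,ok}  ok label sets agree
                    case retry:
                      Y vs Y  ok
                    case data:
                      Y vs Y  ok
                    case ok:
                      end vs end  ok
        case done:
          send[Int] vs recv[Int]  ok
            select{retry,more,ack} vs offer{retry,more,ack}  ok label sets agree
              case retry:
                send[Unit] vs recv[Unit]  ok
                  Y vs Y  ok
              case more:
                offer{data,err} vs select{data,err}  ok label sets agree
                  case data:
                    end vs end  ok
                  case err:
                    Y vs Y  ok
              case ack:
                recv[Bool] vs send[Bool]  ok
                  end vs end  ok
    case ack:
      send[Int] vs recv[Int]  ok
        send[Bool] vs send[Bool]  ✗ same direction on both sides — not dual

NO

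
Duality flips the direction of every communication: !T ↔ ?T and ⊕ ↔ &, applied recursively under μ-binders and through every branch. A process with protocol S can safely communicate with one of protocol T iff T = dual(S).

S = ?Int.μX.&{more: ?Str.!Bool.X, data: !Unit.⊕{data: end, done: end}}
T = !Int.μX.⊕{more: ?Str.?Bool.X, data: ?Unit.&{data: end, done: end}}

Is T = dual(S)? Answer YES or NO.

NO

?Int ‖ !Int  ✓
  μX ‖ μX  ✓ (rec unchanged)
    &{more,data} ‖ ⊕{more,data}  ✓ labels match
      • more:
        ?Str ‖ ?Str  ✗ same direction on both sides — not dual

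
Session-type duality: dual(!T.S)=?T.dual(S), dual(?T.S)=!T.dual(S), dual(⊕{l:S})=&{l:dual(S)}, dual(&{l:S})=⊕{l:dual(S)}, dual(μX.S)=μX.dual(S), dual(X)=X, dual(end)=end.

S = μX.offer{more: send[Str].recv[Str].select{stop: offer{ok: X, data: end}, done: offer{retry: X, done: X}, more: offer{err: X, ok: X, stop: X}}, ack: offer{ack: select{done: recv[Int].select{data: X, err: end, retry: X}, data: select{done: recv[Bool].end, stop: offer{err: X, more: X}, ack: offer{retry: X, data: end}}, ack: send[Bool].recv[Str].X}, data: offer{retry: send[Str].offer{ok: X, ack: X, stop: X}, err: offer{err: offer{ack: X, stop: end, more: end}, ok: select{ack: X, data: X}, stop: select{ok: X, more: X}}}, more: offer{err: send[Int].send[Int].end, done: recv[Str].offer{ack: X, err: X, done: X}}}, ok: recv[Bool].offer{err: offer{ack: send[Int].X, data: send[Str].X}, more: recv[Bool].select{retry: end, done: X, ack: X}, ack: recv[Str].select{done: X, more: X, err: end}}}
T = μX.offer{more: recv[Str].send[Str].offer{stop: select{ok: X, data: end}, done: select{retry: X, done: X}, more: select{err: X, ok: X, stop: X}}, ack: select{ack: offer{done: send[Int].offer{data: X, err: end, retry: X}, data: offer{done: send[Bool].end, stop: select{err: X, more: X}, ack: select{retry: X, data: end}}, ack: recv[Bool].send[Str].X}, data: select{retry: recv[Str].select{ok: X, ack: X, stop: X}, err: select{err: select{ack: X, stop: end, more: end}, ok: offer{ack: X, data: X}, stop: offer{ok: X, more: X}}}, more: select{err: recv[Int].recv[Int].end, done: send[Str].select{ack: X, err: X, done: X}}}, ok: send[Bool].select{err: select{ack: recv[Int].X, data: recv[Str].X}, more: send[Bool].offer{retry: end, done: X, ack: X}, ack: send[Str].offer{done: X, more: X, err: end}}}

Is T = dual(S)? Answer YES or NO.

NO

μX vs μX  ok (μ self-dual)
  offer{more,ack,ok} vs offer{more,ack,ok}  ✗ choice polarity not flipped — not dual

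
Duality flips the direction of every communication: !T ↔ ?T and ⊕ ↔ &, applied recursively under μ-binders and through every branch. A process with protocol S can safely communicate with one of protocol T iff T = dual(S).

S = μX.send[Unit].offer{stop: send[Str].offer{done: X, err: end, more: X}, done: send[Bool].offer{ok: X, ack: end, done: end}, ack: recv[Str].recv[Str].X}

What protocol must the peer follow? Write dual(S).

μX.recv[Unit].select{stop: recv[Str].select{done: X, err: end, more: X}, done: recv[Bool].select{ok: X, ack: end, done: end}, ack: send[Str].send[Str].X}

μX → μX  (μ self-dual)
  send[Unit] → recv[Unit]
    offer{stop,done,ack} → select{stop,done,ack}  (&→⊕)
      • stop:
        send[Str] → recv[Str]
          offer{done,err,more} → select{done,err,more}  (&→⊕)
            • done:
              X self-dual
            • err:
              end self-dual
            • more:
              X self-dual
      • done:
        send[Bool] → recv[Bool]
          offer{ok,ack,done} → select{ok,ack,done}  (&→⊕)
            • ok:
              X self-dual
            • ack:
              end self-dual
            • done:
              end self-dual
      • ack:
        recv[Str] → send[Str]
          recv[Str] → send[Str]
            X self-dual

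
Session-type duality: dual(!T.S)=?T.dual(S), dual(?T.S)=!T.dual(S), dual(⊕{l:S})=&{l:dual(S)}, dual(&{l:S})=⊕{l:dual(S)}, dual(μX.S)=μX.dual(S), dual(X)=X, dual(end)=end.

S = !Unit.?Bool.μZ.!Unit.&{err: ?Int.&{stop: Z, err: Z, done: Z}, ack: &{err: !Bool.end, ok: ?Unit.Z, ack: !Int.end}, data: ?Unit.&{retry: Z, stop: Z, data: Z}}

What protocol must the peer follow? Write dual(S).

?Unit.!Bool.μZ.?Unit.⊕{err: !Int.⊕{stop: Z, err: Z, done: Z}, ack: ⊕{err: ?Bool.end, ok: !Unit.Z, ack: ?Int.end}, data: !Unit.⊕{retry: Z, stop: Z, data: Z}}

!Unit → ?Unit
  ?Bool → !Bool
    μZ → μZ  (rec unchanged)
      !Unit → ?Unit
        &{err,ack,data} → ⊕{err,ack,data}  (offer→select)
          case err:
            ?Int → !Int
              &{stop,err,done} → ⊕{stop,err,done}  (offer→select)
                case stop:
                  dual(Z) = Z
                case err:
                  dual(Z) = Z
                case done:
                  dual(Z) = Z
          case ack:
            &{err,ok,ack} → ⊕{err,ok,ack}  (offer→select)
              case err:
                !Bool → ?Bool
                  dual(end) = end
              case ok:
                ?Unit → !Unit
                  dual(Z) = Z
              case ack:
                !Int → ?Int
                  dual(end) = end
          case data:
            ?Unit → !Unit
              &{retry,stop,data} → ⊕{retry,stop,data}  (offer→select)
                case retry:
                  dual(Z) = Z
                case stop:
                  dual(Z) = Z
                case data:
                  dual(Z) = Z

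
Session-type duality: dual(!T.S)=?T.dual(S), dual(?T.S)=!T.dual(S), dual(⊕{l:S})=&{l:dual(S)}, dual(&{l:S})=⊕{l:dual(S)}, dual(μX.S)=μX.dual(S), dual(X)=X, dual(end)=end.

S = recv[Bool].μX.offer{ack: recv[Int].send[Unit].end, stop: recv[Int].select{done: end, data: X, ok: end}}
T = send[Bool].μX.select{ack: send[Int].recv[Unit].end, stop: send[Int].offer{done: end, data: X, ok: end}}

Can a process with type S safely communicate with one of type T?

YES

recv[Bool] ‖ send[Bool]  ok
  μX ‖ μX  ok (rec unchanged)
    offer{ack,stop} ‖ select{ack,stop}  ok labels match
      case ack:
        recv[Int] ‖ send[Int]  ok
          send[Unit] ‖ recv[Unit]  ok
            end ‖ end  ok
      case stop:
        recv[Int] ‖ send[Int]  ok
          select{done,data,ok} ‖ offer{done,data,ok}  ok labels match
            case done:
              end ‖ end  ok
            case data:
              X ‖ X  ok
            case ok:
              end ‖ end  ok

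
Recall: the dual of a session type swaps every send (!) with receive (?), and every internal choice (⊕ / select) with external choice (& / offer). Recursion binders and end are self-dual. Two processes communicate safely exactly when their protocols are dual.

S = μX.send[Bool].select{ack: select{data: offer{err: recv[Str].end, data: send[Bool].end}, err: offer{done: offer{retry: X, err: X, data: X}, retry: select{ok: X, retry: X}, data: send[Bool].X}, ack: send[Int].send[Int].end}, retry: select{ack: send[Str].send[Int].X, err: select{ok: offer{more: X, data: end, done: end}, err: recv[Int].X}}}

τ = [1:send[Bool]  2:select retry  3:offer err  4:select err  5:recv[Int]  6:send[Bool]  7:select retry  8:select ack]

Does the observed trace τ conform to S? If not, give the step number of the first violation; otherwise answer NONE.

[1] send[Bool]  ✓  cont: select{ack: select{data: offer{err: recv[Str].end, data: send[Bool].end}, err: offer{done: offer{retry: μX.…, err: μX.…, data: μX.…}, retry: select{ok: μX.…, retry: μX.…}, data: send[Bool].μX.…}, ack: send[Int].send[Int].end}, retry: select{ack: send[Str].send[Int].μX.…, err: select{ok: offer{more: μX.…, data: end, done: end}, err: recv[Int].μX.…}}}
[2] select retry  ✓  cont: select{ack: send[Str].send[Int].μX.…, err: select{ok: offer{more: μX.…, data: end, done: end}, err: recv[Int].μX.…}}
[3] got offer err, protocol expects select ack or select err  ✗

3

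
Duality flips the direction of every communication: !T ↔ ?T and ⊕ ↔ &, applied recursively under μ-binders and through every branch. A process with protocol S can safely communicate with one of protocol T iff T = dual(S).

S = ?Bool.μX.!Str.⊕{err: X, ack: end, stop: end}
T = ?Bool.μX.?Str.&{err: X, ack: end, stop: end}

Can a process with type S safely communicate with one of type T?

NO

?Bool vs ?Bool  ✗ same direction on both sides — not dual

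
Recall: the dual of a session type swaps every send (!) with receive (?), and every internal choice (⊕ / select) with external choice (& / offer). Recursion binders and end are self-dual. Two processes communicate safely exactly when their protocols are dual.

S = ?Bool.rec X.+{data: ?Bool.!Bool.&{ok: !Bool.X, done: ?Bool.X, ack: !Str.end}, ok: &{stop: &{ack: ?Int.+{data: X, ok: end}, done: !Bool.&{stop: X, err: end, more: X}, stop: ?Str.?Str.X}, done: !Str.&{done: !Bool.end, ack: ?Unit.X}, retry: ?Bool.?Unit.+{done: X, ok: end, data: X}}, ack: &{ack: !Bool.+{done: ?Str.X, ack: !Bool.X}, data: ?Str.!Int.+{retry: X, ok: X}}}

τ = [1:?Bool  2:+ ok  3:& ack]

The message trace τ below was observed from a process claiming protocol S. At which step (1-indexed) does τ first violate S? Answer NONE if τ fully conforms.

3

[1] ?Bool  ✓  now at rec X.…
[2] + ok  ✓  now at &{stop: &{ack: ?Int.+{data: rec X.…, ok: end}, done: !Bool.&{stop: rec X.…, err: end, more: rec X.…}, stop: ?Str.?Str.rec X.…}, done: !Str.&{done: !Bool.end, ack: ?Unit.rec X.…}, retry: ?Bool.?Unit.+{done: rec X.…, ok: end, data: rec X.…}}
[3] got & ack, protocol expects & stop or & done or & retry  ✗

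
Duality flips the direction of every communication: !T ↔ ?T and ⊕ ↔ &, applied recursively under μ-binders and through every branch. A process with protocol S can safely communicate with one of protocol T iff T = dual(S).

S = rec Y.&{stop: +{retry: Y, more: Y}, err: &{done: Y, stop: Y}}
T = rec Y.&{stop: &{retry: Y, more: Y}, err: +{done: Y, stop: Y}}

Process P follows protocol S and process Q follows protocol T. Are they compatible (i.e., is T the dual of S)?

rec Y vs rec Y  match (binder kept)
  &{stop,err} vs &{stop,err}  ✗ choice polarity not flipped — not dual

NO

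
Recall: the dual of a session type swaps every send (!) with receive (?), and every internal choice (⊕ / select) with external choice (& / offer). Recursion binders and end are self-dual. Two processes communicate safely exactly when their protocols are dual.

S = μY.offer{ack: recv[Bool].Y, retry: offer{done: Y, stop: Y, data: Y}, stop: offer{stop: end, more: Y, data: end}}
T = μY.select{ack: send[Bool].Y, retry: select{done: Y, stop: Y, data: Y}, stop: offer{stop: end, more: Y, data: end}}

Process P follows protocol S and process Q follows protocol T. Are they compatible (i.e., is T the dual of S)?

μY vs μY  ✓ (binder kept)
  offer{ack,retry,stop} vs select{ack,retry,stop}  ✓ labels match
    [ack]
      recv[Bool] vs send[Bool]  ✓
        Y vs Y  ✓
    [retry]
      offer{done,stop,data} vs select{done,stop,data}  ✓ labels match
        [done]
          Y vs Y  ✓
        [stop]
          Y vs Y  ✓
        [data]
          Y vs Y  ✓
    [stop]
      offer{stop,more,data} vs offer{stop,more,data}  ✗ choice polarity not flipped — not dual

NO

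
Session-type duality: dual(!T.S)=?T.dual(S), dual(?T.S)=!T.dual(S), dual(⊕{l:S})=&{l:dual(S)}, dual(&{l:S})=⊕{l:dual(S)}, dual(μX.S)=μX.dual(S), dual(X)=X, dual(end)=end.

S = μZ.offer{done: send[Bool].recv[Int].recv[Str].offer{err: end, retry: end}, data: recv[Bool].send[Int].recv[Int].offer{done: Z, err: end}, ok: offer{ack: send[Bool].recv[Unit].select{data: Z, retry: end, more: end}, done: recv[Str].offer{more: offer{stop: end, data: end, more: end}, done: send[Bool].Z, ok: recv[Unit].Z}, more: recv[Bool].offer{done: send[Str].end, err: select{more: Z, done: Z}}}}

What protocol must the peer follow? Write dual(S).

μZ → μZ  (rec unchanged)
  offer{done,data,ok} → select{done,data,ok}  (external→internal)
    • done:
      send[Bool] → recv[Bool]
        recv[Int] → send[Int]
          recv[Str] → send[Str]
            offer{err,retry} → select{err,retry}  (external→internal)
              • err:
                dual(end) = end
              • retry:
                dual(end) = end
    • data:
      recv[Bool] → send[Bool]
        send[Int] → recv[Int]
          recv[Int] → send[Int]
            offer{done,err} → select{done,err}  (external→internal)
              • done:
                dual(Z) = Z
              • err:
                dual(end) = end
    • ok:
      offer{ack,done,more} → select{ack,done,more}  (external→internal)
        • ack:
          send[Bool] → recv[Bool]
            recv[Unit] → send[Unit]
              select{data,retry,more} → offer{data,retry,more}  (⊕→&)
                • data:
                  dual(Z) = Z
                • retry:
                  dual(end) = end
                • more:
                  dual(end) = end
        • done:
          recv[Str] → send[Str]
            offer{more,done,ok} → select{more,done,ok}  (external→internal)
              • more:
                offer{stop,data,more} → select{stop,data,more}  (external→internal)
                  • stop:
                    dual(end) = end
                  • data:
                    dual(end) = end
                  • more:
                    dual(end) = end
              • done:
                send[Bool] → recv[Bool]
                  dual(Z) = Z
              • ok:
                recv[Unit] → send[Unit]
                  dual(Z) = Z
        • more:
          recv[Bool] → send[Bool]
            offer{done,err} → select{done,err}  (external→internal)
              • done:
                send[Str] → recv[Str]
                  dual(end) = end
              • err:
                select{more,done} → offer{more,done}  (⊕→&)
                  • more:
                    dual(Z) = Z
                  • done:
                    dual(Z) = Z

μZ.select{done: recv[Bool].send[Int].send[Str].select{err: end, retry: end}, data: send[Bool].recv[Int].send[Int].select{done: Z, err: end}, ok: select{ack: recv[Bool].send[Unit].offer{data: Z, retry: end, more: end}, done: send[Str].select{more: select{stop: end, data: end, more: end}, done: recv[Bool].Z, ok: send[Unit].Z}, more: send[Bool].select{done: recv[Str].end, err: offer{more: Z, done: Z}}}}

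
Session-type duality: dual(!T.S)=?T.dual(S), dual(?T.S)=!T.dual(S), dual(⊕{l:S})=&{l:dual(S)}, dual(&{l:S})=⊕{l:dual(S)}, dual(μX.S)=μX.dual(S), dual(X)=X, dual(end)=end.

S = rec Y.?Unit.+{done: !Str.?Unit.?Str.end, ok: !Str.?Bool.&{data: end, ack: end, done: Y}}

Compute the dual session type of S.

rec Y.!Unit.&{done: ?Str.!Unit.!Str.end, ok: ?Str.!Bool.+{data: end, ack: end, done: Y}}

rec Y → rec Y  (rec unchanged)
  ?Unit → !Unit
    +{done,ok} → &{done,ok}  (internal→external)
      • done:
        !Str → ?Str
          ?Unit → !Unit
            ?Str → !Str
              dual(end) = end
      • ok:
        !Str → ?Str
          ?Bool → !Bool
            &{data,ack,done} → +{data,ack,done}  (external→internal)
              • data:
                dual(end) = end
              • ack:
                dual(end) = end
              • done:
                dual(Y) = Y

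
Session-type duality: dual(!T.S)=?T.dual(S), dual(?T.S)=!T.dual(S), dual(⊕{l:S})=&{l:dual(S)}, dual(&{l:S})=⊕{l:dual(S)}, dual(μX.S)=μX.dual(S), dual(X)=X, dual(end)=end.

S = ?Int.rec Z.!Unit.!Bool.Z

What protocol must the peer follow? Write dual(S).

!Int.rec Z.?Unit.?Bool.Z

?Int → !Int
  rec Z → rec Z  (binder kept)
    !Unit → ?Unit
      !Bool → ?Bool
        Z self-dual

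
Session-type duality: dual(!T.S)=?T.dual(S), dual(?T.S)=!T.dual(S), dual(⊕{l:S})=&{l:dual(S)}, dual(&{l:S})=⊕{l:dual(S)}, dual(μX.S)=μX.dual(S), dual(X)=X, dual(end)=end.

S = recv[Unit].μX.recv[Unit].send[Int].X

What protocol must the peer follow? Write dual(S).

recv[Unit] → send[Unit]
  μX → μX  (binder kept)
    recv[Unit] → send[Unit]
      send[Int] → recv[Int]
        dual(X) = X

send[Unit].μX.send[Unit].recv[Int].X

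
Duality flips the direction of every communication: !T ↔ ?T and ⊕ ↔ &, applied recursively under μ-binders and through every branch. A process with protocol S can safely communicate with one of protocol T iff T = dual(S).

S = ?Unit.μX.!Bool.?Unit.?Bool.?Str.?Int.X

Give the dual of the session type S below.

!Unit.μX.?Bool.!Unit.!Bool.!Str.!Int.X

?Unit = !Unit
  μX = μX  (μ self-dual)
    !Bool = ?Bool
      ?Unit = !Unit
        ?Bool = !Bool
          ?Str = !Str
            ?Int = !Int
              dual(X) = X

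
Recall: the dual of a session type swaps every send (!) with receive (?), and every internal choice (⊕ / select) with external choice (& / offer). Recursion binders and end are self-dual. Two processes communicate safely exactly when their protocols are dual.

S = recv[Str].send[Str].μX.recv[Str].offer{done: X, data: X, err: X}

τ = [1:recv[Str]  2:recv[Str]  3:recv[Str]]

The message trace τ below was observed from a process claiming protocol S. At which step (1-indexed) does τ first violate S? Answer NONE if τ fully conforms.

2

@1 recv[Str]  match  residual = send[Str].μX.…
@2 got recv[Str], protocol expects send[Str]  ✗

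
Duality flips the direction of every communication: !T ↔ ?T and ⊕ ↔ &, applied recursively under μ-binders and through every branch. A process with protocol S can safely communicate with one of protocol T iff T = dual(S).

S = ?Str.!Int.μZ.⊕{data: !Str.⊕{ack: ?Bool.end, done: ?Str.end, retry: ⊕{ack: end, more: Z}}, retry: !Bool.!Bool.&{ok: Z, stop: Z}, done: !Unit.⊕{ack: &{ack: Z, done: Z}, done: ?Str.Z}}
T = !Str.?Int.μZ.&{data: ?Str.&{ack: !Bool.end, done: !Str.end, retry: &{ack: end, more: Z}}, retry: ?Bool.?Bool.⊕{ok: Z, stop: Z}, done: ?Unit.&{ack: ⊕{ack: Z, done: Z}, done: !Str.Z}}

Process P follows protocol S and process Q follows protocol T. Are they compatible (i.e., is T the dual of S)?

YES

?Str | !Str  ok
  !Int | ?Int  ok
    μZ | μZ  ok (binder kept)
      ⊕{data,retry,done} | &{data,retry,done}  ok same labels
        • data:
          !Str | ?Str  ok
            ⊕{ack,done,retry} | &{ack,done,retry}  ok same labels
              • ack:
                ?Bool | !Bool  ok
                  end | end  ok
              • done:
                ?Str | !Str  ok
                  end | end  ok
              • retry:
                ⊕{ack,more} | &{ack,more}  ok same labels
                  • ack:
                    end | end  ok
                  • more:
                    Z | Z  ok
        • retry:
          !Bool | ?Bool  ok
            !Bool | ?Bool  ok
              &{ok,stop} | ⊕{ok,stop}  ok same labels
                • ok:
                  Z | Z  ok
                • stop:
                  Z | Z  ok
        • done:
          !Unit | ?Unit  ok
            ⊕{ack,done} | &{ack,done}  ok same labels
              • ack:
                &{ack,done} | ⊕{ack,done}  ok same labels
                  • ack:
                    Z | Z  ok
                  • done:
                    Z | Z  ok
              • done:
                ?Str | !Str  ok
                  Z | Z  ok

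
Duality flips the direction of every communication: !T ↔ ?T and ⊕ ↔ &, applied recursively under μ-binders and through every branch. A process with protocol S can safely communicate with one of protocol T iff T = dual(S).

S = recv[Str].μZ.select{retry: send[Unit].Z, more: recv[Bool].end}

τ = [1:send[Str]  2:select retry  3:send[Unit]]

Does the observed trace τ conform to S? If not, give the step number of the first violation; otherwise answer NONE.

@1 got send[Str], protocol expects recv[Str]  ✗

1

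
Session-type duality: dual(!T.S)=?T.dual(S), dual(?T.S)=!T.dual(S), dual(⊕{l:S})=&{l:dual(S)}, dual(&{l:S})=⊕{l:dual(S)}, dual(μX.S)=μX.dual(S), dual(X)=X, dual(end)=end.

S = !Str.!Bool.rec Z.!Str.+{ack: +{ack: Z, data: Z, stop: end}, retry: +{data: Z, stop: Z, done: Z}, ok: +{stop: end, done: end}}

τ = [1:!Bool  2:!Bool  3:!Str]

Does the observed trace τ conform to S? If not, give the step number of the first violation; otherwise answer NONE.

@1 got !Bool, protocol expects !Str  ✗

1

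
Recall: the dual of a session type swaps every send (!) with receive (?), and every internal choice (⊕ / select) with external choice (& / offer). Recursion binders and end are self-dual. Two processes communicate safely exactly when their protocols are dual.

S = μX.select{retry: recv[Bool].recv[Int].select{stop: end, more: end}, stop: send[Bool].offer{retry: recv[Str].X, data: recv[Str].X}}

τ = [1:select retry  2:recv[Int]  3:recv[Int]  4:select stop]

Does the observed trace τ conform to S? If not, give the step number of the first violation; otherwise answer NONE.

2

[1] select retry  match  cont: recv[Bool].recv[Int].select{stop: end, more: end}
[2] got recv[Int], protocol expects recv[Bool]  ✗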